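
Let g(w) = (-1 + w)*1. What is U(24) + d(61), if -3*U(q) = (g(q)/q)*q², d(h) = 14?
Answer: -170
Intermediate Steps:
g(w) = -1 + w
U(q) = -q*(-1 + q)/3 (U(q) = -(-1 + q)/q*q²/3 = -q*(-1 + q)/3)
U(24) + d(61) = (⅓)*24*(1 - 1*24) + 14 = (⅓)*24*(1 - 24) + 14 = (⅓)*24*(-23) + 14 = -184 + 14 = -170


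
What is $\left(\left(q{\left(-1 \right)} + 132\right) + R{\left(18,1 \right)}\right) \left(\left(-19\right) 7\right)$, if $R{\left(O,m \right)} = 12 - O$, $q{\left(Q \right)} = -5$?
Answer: $-16093$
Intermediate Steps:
$\left(\left(q{\left(-1 \right)} + 132\right) + R{\left(18,1 \right)}\right) \left(\left(-19\right) 7\right) = \left(\left(-5 + 132\right) + \left(12 - 18\right)\right) \left(\left(-19\right) 7\right) = \left(127 + \left(12 - 18\right)\right) \left(-133\right) = \left(127 - 6\right) \left(-133\right) = 121 \left(-133\right) = -16093$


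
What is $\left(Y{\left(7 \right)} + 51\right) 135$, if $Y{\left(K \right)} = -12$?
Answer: $5265$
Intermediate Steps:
$\left(Y{\left(7 \right)} + 51\right) 135 = \left(-12 + 51\right) 135 = 39 \cdot 135 = 5265$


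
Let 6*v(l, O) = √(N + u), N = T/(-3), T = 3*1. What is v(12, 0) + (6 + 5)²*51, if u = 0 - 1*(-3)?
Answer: 6171 + √2/6 ≈ 6171.2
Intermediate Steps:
T = 3
N = -1 (N = 3/(-3) = 3*(-⅓) = -1)
u = 3 (u = 0 + 3 = 3)
v(l, O) = √2/6 (v(l, O) = √(-1 + 3)/6 = √2/6)
v(12, 0) + (6 + 5)²*51 = √2/6 + (6 + 5)²*51 = √2/6 + 11²*51 = √2/6 + 121*51 = √2/6 + 6171 = 6171 + √2/6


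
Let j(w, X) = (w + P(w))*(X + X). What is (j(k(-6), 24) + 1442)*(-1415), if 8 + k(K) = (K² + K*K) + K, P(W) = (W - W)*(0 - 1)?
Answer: -5979790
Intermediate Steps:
P(W) = 0 (P(W) = 0*(-1) = 0)
k(K) = -8 + K + 2*K² (k(K) = -8 + ((K² + K*K) + K) = -8 + ((K² + K²) + K) = -8 + (2*K² + K) = -8 + (K + 2*K²) = -8 + K + 2*K²)
j(w, X) = 2*X*w (j(w, X) = (w + 0)*(X + X) = w*(2*X) = 2*X*w)
(j(k(-6), 24) + 1442)*(-1415) = (2*24*(-8 - 6 + 2*(-6)²) + 1442)*(-1415) = (2*24*(-8 - 6 + 2*36) + 1442)*(-1415) = (2*24*(-8 - 6 + 72) + 1442)*(-1415) = (2*24*58 + 1442)*(-1415) = (2784 + 1442)*(-1415) = 4226*(-1415) = -5979790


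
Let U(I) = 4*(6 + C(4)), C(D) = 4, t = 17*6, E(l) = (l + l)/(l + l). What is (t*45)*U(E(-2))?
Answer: 183600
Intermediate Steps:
E(l) = 1 (E(l) = (2*l)/((2*l)) = (2*l)*(1/(2*l)) = 1)
t = 102
U(I) = 40 (U(I) = 4*(6 + 4) = 4*10 = 40)
(t*45)*U(E(-2)) = (102*45)*40 = 4590*40 = 183600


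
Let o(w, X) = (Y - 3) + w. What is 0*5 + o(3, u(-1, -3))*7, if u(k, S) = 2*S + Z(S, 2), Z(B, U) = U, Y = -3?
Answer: -21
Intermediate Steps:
u(k, S) = 2 + 2*S (u(k, S) = 2*S + 2 = 2 + 2*S)
o(w, X) = -6 + w (o(w, X) = (-3 - 3) + w = -6 + w)
0*5 + o(3, u(-1, -3))*7 = 0*5 + (-6 + 3)*7 = 0 - 3*7 = 0 - 21 = -21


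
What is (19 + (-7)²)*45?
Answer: 3060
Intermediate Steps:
(19 + (-7)²)*45 = (19 + 49)*45 = 68*45 = 3060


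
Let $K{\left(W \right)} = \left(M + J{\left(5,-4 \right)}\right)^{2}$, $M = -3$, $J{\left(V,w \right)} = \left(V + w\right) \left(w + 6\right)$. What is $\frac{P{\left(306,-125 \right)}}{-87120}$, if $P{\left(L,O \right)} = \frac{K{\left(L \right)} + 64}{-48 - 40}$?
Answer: $\frac{13}{1533312} \approx 8.4784 \cdot 10^{-6}$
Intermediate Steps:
$J{\left(V,w \right)} = \left(6 + w\right) \left(V + w\right)$ ($J{\left(V,w \right)} = \left(V + w\right) \left(6 + w\right) = \left(6 + w\right) \left(V + w\right)$)
$K{\left(W \right)} = 1$ ($K{\left(W \right)} = \left(-3 + \left(\left(-4\right)^{2} + 6 \cdot 5 + 6 \left(-4\right) + 5 \left(-4\right)\right)\right)^{2} = \left(-3 + \left(16 + 30 - 24 - 20\right)\right)^{2} = \left(-3 + 2\right)^{2} = \left(-1\right)^{2} = 1$)
$P{\left(L,O \right)} = - \frac{65}{88}$ ($P{\left(L,O \right)} = \frac{1 + 64}{-48 - 40} = \frac{65}{-88} = 65 \left(- \frac{1}{88}\right) = - \frac{65}{88}$)
$\frac{P{\left(306,-125 \right)}}{-87120} = - \frac{65}{88 \left(-87120\right)} = \left(- \frac{65}{88}\right) \left(- \frac{1}{87120}\right) = \frac{13}{1533312}$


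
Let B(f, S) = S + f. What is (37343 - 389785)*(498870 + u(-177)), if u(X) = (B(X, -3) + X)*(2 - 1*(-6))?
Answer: -174816166188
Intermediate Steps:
u(X) = -24 + 16*X (u(X) = ((-3 + X) + X)*(2 - 1*(-6)) = (-3 + 2*X)*(2 + 6) = (-3 + 2*X)*8 = -24 + 16*X)
(37343 - 389785)*(498870 + u(-177)) = (37343 - 389785)*(498870 + (-24 + 16*(-177))) = -352442*(498870 + (-24 - 2832)) = -352442*(498870 - 2856) = -352442*496014 = -174816166188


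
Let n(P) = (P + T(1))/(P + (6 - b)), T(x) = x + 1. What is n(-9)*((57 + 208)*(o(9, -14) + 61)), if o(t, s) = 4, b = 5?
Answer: 120575/8 ≈ 15072.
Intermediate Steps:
T(x) = 1 + x
n(P) = (2 + P)/(1 + P) (n(P) = (P + (1 + 1))/(P + (6 - 1*5)) = (P + 2)/(P + (6 - 5)) = (2 + P)/(P + 1) = (2 + P)/(1 + P))
n(-9)*((57 + 208)*(o(9, -14) + 61)) = ((2 - 9)/(1 - 9))*((57 + 208)*(4 + 61)) = (-7/(-8))*(265*65) = -⅛*(-7)*17225 = (7/8)*17225 = 120575/8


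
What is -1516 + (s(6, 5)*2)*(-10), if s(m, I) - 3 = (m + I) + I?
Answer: -1896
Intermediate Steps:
s(m, I) = 3 + m + 2*I (s(m, I) = 3 + ((m + I) + I) = 3 + ((I + m) + I) = 3 + (m + 2*I) = 3 + m + 2*I)
-1516 + (s(6, 5)*2)*(-10) = -1516 + ((3 + 6 + 2*5)*2)*(-10) = -1516 + ((3 + 6 + 10)*2)*(-10) = -1516 + (19*2)*(-10) = -1516 + 38*(-10) = -1516 - 380 = -1896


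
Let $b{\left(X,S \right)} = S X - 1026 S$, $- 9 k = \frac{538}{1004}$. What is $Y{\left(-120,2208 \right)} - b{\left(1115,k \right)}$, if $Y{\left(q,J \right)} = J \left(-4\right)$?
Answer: $- \frac{39879035}{4518} \approx -8826.7$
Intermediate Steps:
$k = - \frac{269}{4518}$ ($k = - \frac{538 \cdot \frac{1}{1004}}{9} = \left(- \frac{1}{9}\right) \frac{269}{502} = - \frac{269}{4518} \approx -0.05954$)
$b{\left(X,S \right)} = - 1026 S + S X$
$Y{\left(q,J \right)} = - 4 J$
$Y{\left(-120,2208 \right)} - b{\left(1115,k \right)} = \left(-4\right) 2208 - - \frac{269 \left(-1026 + 1115\right)}{4518} = -8832 - \left(- \frac{269}{4518}\right) 89 = -8832 - - \frac{23941}{4518} = -8832 + \frac{23941}{4518} = - \frac{39879035}{4518}$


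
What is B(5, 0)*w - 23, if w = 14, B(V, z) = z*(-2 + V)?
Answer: -23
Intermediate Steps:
B(5, 0)*w - 23 = (0*(-2 + 5))*14 - 23 = (0*3)*14 - 23 = 0*14 - 23 = 0 - 23 = -23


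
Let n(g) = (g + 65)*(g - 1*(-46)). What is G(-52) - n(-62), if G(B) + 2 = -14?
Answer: 32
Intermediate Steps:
G(B) = -16 (G(B) = -2 - 14 = -16)
n(g) = (46 + g)*(65 + g) (n(g) = (65 + g)*(g + 46) = (65 + g)*(46 + g) = (46 + g)*(65 + g))
G(-52) - n(-62) = -16 - (2990 + (-62)**2 + 111*(-62)) = -16 - (2990 + 3844 - 6882) = -16 - 1*(-48) = -16 + 48 = 32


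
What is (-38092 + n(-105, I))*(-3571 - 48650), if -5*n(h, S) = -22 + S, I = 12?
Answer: 1989097890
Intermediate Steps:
n(h, S) = 22/5 - S/5 (n(h, S) = -(-22 + S)/5 = 22/5 - S/5)
(-38092 + n(-105, I))*(-3571 - 48650) = (-38092 + (22/5 - 1/5*12))*(-3571 - 48650) = (-38092 + (22/5 - 12/5))*(-52221) = (-38092 + 2)*(-52221) = -38090*(-52221) = 1989097890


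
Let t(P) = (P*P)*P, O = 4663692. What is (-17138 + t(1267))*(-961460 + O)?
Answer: 7529910521643800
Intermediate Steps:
t(P) = P³ (t(P) = P²*P = P³)
(-17138 + t(1267))*(-961460 + O) = (-17138 + 1267³)*(-961460 + 4663692) = (-17138 + 2033901163)*3702232 = 2033884025*3702232 = 7529910521643800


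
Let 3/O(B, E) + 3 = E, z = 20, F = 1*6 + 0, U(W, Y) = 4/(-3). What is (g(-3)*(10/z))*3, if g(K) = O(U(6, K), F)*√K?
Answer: 3*I*√3/2 ≈ 2.5981*I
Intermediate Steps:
U(W, Y) = -4/3 (U(W, Y) = 4*(-⅓) = -4/3)
F = 6 (F = 6 + 0 = 6)
O(B, E) = 3/(-3 + E)
g(K) = √K (g(K) = (3/(-3 + 6))*√K = (3/3)*√K = (3*(⅓))*√K = 1*√K = √K)
(g(-3)*(10/z))*3 = (√(-3)*(10/20))*3 = ((I*√3)*(10*(1/20)))*3 = ((I*√3)*(½))*3 = (I*√3/2)*3 = 3*I*√3/2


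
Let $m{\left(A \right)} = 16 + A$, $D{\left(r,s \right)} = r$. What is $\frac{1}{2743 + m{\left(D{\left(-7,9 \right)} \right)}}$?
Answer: $\frac{1}{2752} \approx 0.00036337$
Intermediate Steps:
$\frac{1}{2743 + m{\left(D{\left(-7,9 \right)} \right)}} = \frac{1}{2743 + \left(16 - 7\right)} = \frac{1}{2743 + 9} = \frac{1}{2752}$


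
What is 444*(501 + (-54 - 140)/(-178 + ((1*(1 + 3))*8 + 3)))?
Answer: 31895628/143 ≈ 2.2305e+5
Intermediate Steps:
444*(501 + (-54 - 140)/(-178 + ((1*(1 + 3))*8 + 3))) = 444*(501 - 194/(-178 + ((1*4)*8 + 3))) = 444*(501 - 194/(-178 + (4*8 + 3))) = 444*(501 - 194/(-178 + (32 + 3))) = 444*(501 - 194/(-178 + 35)) = 444*(501 - 194/(-143)) = 444*(501 - 194*(-1/143)) = 444*(501 + 194/143) = 444*(71837/143) = 31895628/143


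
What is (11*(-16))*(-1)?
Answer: 176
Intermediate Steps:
(11*(-16))*(-1) = -176*(-1) = 176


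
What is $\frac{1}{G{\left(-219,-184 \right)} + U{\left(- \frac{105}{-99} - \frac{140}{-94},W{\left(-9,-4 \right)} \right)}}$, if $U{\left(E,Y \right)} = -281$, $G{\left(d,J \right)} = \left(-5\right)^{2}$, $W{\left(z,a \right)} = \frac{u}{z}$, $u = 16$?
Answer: $- \frac{1}{256} \approx -0.0039063$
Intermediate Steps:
$W{\left(z,a \right)} = \frac{16}{z}$
$G{\left(d,J \right)} = 25$
$\frac{1}{G{\left(-219,-184 \right)} + U{\left(- \frac{105}{-99} - \frac{140}{-94},W{\left(-9,-4 \right)} \right)}} = \frac{1}{25 - 281} = \frac{1}{-256} = - \frac{1}{256}$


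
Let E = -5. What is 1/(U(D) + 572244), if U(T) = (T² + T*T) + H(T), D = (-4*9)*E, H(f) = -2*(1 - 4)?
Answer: 1/637050 ≈ 1.5697e-6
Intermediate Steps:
H(f) = 6 (H(f) = -2*(-3) = 6)
D = 180 (D = -4*9*(-5) = -36*(-5) = 180)
U(T) = 6 + 2*T² (U(T) = (T² + T*T) + 6 = (T² + T²) + 6 = 2*T² + 6 = 6 + 2*T²)
1/(U(D) + 572244) = 1/((6 + 2*180²) + 572244) = 1/((6 + 2*32400) + 572244) = 1/((6 + 64800) + 572244) = 1/(64806 + 572244) = 1/637050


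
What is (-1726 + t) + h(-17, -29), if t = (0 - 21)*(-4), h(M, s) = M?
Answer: -1659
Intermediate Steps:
t = 84 (t = -21*(-4) = 84)
(-1726 + t) + h(-17, -29) = (-1726 + 84) - 17 = -1642 - 17 = -1659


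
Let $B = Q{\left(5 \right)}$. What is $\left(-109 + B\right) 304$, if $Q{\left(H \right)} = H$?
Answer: $-31616$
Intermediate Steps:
$B = 5$
$\left(-109 + B\right) 304 = \left(-109 + 5\right) 304 = \left(-104\right) 304 = -31616$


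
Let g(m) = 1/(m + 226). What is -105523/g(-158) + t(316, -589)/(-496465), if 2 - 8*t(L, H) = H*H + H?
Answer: -2849933070375/397172 ≈ -7.1756e+6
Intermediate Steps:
t(L, H) = ¼ - H/8 - H²/8 (t(L, H) = ¼ - (H*H + H)/8 = ¼ - (H² + H)/8 = ¼ - (H + H²)/8 = ¼ + (-H/8 - H²/8) = ¼ - H/8 - H²/8)
g(m) = 1/(226 + m)
-105523/g(-158) + t(316, -589)/(-496465) = -105523/(1/(226 - 158)) + (¼ - ⅛*(-589) - ⅛*(-589)²)/(-496465) = -105523/(1/68) + (¼ + 589/8 - ⅛*346921)*(-1/496465) = -105523/1/68 + (¼ + 589/8 - 346921/8)*(-1/496465) = -105523*68 - 173165/4*(-1/496465) = -7175564 + 34633/397172 = -2849933070375/397172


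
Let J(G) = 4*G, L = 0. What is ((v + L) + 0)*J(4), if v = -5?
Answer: -80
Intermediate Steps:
((v + L) + 0)*J(4) = ((-5 + 0) + 0)*(4*4) = (-5 + 0)*16 = -5*16 = -80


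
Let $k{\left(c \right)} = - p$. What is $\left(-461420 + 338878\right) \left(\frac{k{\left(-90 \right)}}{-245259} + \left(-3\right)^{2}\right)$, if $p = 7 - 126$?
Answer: $- \frac{2272909016}{2061} \approx -1.1028 \cdot 10^{6}$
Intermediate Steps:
$p = -119$ ($p = 7 - 126 = -119$)
$k{\left(c \right)} = 119$ ($k{\left(c \right)} = \left(-1\right) \left(-119\right) = 119$)
$\left(-461420 + 338878\right) \left(\frac{k{\left(-90 \right)}}{-245259} + \left(-3\right)^{2}\right) = \left(-461420 + 338878\right) \left(\frac{119}{-245259} + \left(-3\right)^{2}\right) = - 122542 \left(119 \left(- \frac{1}{245259}\right) + 9\right) = - 122542 \left(- \frac{1}{2061} + 9\right) = \left(-122542\right) \frac{18548}{2061} = - \frac{2272909016}{2061}$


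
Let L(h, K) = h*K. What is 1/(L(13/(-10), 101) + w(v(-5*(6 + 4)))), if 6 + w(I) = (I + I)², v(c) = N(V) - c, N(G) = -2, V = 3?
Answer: 10/90787 ≈ 0.00011015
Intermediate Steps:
v(c) = -2 - c
L(h, K) = K*h
w(I) = -6 + 4*I² (w(I) = -6 + (I + I)² = -6 + (2*I)² = -6 + 4*I²)
1/(L(13/(-10), 101) + w(v(-5*(6 + 4)))) = 1/(101*(13/(-10)) + (-6 + 4*(-2 - (-5)*(6 + 4))²)) = 1/(101*(13*(-⅒)) + (-6 + 4*(-2 - (-5)*10)²)) = 1/(101*(-13/10) + (-6 + 4*(-2 - 1*(-50))²)) = 1/(-1313/10 + (-6 + 4*(-2 + 50)²)) = 1/(-1313/10 + (-6 + 4*48²)) = 1/(-1313/10 + (-6 + 4*2304)) = 1/(-1313/10 + (-6 + 9216)) = 1/(-1313/10 + 9210) = 1/(90787/10) = 10/90787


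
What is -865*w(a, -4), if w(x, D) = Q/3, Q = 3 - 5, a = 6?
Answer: 1730/3 ≈ 576.67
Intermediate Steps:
Q = -2
w(x, D) = -⅔ (w(x, D) = -2/3 = -2*⅓ = -⅔)
-865*w(a, -4) = -865*(-⅔) = 1730/3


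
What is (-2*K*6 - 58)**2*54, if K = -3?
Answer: 26136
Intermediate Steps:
(-2*K*6 - 58)**2*54 = (-2*(-3)*6 - 58)**2*54 = (6*6 - 58)**2*54 = (36 - 58)**2*54 = (-22)**2*54 = 484*54 = 26136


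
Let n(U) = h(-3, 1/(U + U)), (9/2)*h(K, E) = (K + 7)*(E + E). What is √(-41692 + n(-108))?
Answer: I*√30393474/27 ≈ 204.19*I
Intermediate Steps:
h(K, E) = 4*E*(7 + K)/9 (h(K, E) = 2*((K + 7)*(E + E))/9 = 2*((7 + K)*(2*E))/9 = 2*(2*E*(7 + K))/9 = 4*E*(7 + K)/9)
n(U) = 8/(9*U) (n(U) = 4*(7 - 3)/(9*(U + U)) = (4/9)*4/(2*U) = (4/9)*(1/(2*U))*4 = 8/(9*U))
√(-41692 + n(-108)) = √(-41692 + (8/9)/(-108)) = √(-41692 + (8/9)*(-1/108)) = √(-41692 - 2/243) = √(-10131158/243) = I*√30393474/27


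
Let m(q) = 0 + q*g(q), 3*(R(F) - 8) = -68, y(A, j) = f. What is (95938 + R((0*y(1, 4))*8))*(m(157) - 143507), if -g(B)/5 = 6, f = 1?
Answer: -42652406090/3 ≈ -1.4217e+10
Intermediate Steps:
g(B) = -30 (g(B) = -5*6 = -30)
y(A, j) = 1
R(F) = -44/3 (R(F) = 8 + (1/3)*(-68) = 8 - 68/3 = -44/3)
m(q) = -30*q (m(q) = 0 + q*(-30) = 0 - 30*q = -30*q)
(95938 + R((0*y(1, 4))*8))*(m(157) - 143507) = (95938 - 44/3)*(-30*157 - 143507) = 287770*(-4710 - 143507)/3 = (287770/3)*(-148217) = -42652406090/3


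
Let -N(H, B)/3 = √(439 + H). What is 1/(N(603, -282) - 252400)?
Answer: -126200/31852875311 + 3*√1042/63705750622 ≈ -3.9604e-6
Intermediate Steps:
N(H, B) = -3*√(439 + H)
1/(N(603, -282) - 252400) = 1/(-3*√(439 + 603) - 252400) = 1/(-3*√1042 - 252400) = 1/(-252400 - 3*√1042)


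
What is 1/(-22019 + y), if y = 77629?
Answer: 1/55610 ≈ 1.7982e-5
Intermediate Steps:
1/(-22019 + y) = 1/(-22019 + 77629) = 1/55610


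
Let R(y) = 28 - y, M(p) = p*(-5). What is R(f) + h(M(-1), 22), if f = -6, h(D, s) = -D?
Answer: 29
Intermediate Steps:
M(p) = -5*p
R(f) + h(M(-1), 22) = (28 - 1*(-6)) - (-5)*(-1) = (28 + 6) - 1*5 = 34 - 5 = 29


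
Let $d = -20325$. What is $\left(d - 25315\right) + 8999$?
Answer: $-36641$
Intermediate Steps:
$\left(d - 25315\right) + 8999 = \left(-20325 - 25315\right) + 8999 = -45640 + 8999 = -36641$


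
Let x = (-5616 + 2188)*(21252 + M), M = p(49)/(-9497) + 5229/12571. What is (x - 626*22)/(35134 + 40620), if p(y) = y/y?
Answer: -4349681700201406/4522013331199 ≈ -961.89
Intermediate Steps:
p(y) = 1
M = 49647242/119386787 (M = 1/(-9497) + 5229/12571 = 1*(-1/9497) + 5229*(1/12571) = -1/9497 + 5229/12571 = 49647242/119386787 ≈ 0.41585)
x = -8697719205572248/119386787 (x = (-5616 + 2188)*(21252 + 49647242/119386787) = -3428*2537257644566/119386787 = -8697719205572248/119386787 ≈ -7.2853e+7)
(x - 626*22)/(35134 + 40620) = (-8697719205572248/119386787 - 626*22)/(35134 + 40620) = (-8697719205572248/119386787 - 13772)/75754 = -8699363400402812/119386787*1/75754 = -4349681700201406/4522013331199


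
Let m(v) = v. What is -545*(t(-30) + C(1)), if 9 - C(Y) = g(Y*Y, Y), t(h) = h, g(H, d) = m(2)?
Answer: 12535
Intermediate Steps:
g(H, d) = 2
C(Y) = 7 (C(Y) = 9 - 1*2 = 9 - 2 = 7)
-545*(t(-30) + C(1)) = -545*(-30 + 7) = -545*(-23) = 12535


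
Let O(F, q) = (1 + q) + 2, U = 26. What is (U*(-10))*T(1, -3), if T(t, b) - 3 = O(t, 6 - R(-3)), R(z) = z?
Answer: -3900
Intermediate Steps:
O(F, q) = 3 + q
T(t, b) = 15 (T(t, b) = 3 + (3 + (6 - 1*(-3))) = 3 + (3 + (6 + 3)) = 3 + (3 + 9) = 3 + 12 = 15)
(U*(-10))*T(1, -3) = (26*(-10))*15 = -260*15 = -3900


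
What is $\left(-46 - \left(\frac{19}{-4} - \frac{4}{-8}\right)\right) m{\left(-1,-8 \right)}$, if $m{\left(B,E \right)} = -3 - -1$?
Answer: $\frac{167}{2} \approx 83.5$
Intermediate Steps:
$m{\left(B,E \right)} = -2$ ($m{\left(B,E \right)} = -3 + 1 = -2$)
$\left(-46 - \left(\frac{19}{-4} - \frac{4}{-8}\right)\right) m{\left(-1,-8 \right)} = \left(-46 - \left(\frac{19}{-4} - \frac{4}{-8}\right)\right) \left(-2\right) = \left(-46 - \left(19 \left(- \frac{1}{4}\right) - - \frac{1}{2}\right)\right) \left(-2\right) = \left(-46 - \left(- \frac{19}{4} + \frac{1}{2}\right)\right) \left(-2\right) = \left(-46 - - \frac{17}{4}\right) \left(-2\right) = \left(-46 + \frac{17}{4}\right) \left(-2\right) = \left(- \frac{167}{4}\right) \left(-2\right) = \frac{167}{2}$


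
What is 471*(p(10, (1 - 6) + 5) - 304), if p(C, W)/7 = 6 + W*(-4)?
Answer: -123402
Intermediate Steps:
p(C, W) = 42 - 28*W (p(C, W) = 7*(6 + W*(-4)) = 7*(6 - 4*W) = 42 - 28*W)
471*(p(10, (1 - 6) + 5) - 304) = 471*((42 - 28*((1 - 6) + 5)) - 304) = 471*((42 - 28*(-5 + 5)) - 304) = 471*((42 - 28*0) - 304) = 471*((42 + 0) - 304) = 471*(42 - 304) = 471*(-262) = -123402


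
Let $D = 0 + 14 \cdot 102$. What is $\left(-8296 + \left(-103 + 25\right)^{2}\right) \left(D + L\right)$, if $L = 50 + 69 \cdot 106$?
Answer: $-19447904$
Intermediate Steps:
$L = 7364$ ($L = 50 + 7314 = 7364$)
$D = 1428$ ($D = 0 + 1428 = 1428$)
$\left(-8296 + \left(-103 + 25\right)^{2}\right) \left(D + L\right) = \left(-8296 + \left(-103 + 25\right)^{2}\right) \left(1428 + 7364\right) = \left(-8296 + \left(-78\right)^{2}\right) 8792 = \left(-8296 + 6084\right) 8792 = \left(-2212\right) 8792 = -19447904$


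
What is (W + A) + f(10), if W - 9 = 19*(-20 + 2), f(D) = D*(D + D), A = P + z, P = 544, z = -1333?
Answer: -922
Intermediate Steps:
A = -789 (A = 544 - 1333 = -789)
f(D) = 2*D**2 (f(D) = D*(2*D) = 2*D**2)
W = -333 (W = 9 + 19*(-20 + 2) = 9 + 19*(-18) = 9 - 342 = -333)
(W + A) + f(10) = (-333 - 789) + 2*10**2 = -1122 + 2*100 = -1122 + 200 = -922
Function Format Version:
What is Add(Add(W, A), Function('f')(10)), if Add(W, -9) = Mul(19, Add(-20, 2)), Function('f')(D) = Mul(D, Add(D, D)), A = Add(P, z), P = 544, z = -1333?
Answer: -922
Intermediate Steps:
A = -789 (A = Add(544, -1333) = -789)
Function('f')(D) = Mul(2, Pow(D, 2)) (Function('f')(D) = Mul(D, Mul(2, D)) = Mul(2, Pow(D, 2)))
W = -333 (W = Add(9, Mul(19, Add(-20, 2))) = Add(9, Mul(19, -18)) = Add(9, -342) = -333)
Add(Add(W, A), Function('f')(10)) = Add(Add(-333, -789), Mul(2, Pow(10, 2))) = Add(-1122, Mul(2, 100)) = Add(-1122, 200) = -922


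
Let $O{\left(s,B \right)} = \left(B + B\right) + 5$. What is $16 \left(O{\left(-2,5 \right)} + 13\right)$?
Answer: $448$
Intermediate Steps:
$O{\left(s,B \right)} = 5 + 2 B$ ($O{\left(s,B \right)} = 2 B + 5 = 5 + 2 B$)
$16 \left(O{\left(-2,5 \right)} + 13\right) = 16 \left(\left(5 + 2 \cdot 5\right) + 13\right) = 16 \left(\left(5 + 10\right) + 13\right) = 16 \left(15 + 13\right) = 16 \cdot 28 = 448$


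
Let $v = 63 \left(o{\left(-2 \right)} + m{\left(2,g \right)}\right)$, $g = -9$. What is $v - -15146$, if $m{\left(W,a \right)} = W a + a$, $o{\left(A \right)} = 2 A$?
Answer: $13193$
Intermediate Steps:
$m{\left(W,a \right)} = a + W a$
$v = -1953$ ($v = 63 \left(2 \left(-2\right) - 9 \left(1 + 2\right)\right) = 63 \left(-4 - 27\right) = 63 \left(-31\right) = -1953$)
$v - -15146 = -1953 - -15146 = -1953 + 15146 = 13193$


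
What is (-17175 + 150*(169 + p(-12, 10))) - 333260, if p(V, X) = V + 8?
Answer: -325685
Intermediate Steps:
p(V, X) = 8 + V
(-17175 + 150*(169 + p(-12, 10))) - 333260 = (-17175 + 150*(169 + (8 - 12))) - 333260 = (-17175 + 150*(169 - 4)) - 333260 = (-17175 + 150*165) - 333260 = (-17175 + 24750) - 333260 = 7575 - 333260 = -325685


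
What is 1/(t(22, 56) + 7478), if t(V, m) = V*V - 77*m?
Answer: 1/3650 ≈ 0.00027397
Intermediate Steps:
t(V, m) = V² - 77*m
1/(t(22, 56) + 7478) = 1/((22² - 77*56) + 7478) = 1/((484 - 4312) + 7478) = 1/(-3828 + 7478) = 1/3650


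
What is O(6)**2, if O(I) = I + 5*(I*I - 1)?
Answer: 32761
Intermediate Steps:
O(I) = -5 + I + 5*I**2 (O(I) = I + 5*(I**2 - 1) = I + 5*(-1 + I**2) = I + (-5 + 5*I**2) = -5 + I + 5*I**2)
O(6)**2 = (-5 + 6 + 5*6**2)**2 = (-5 + 6 + 5*36)**2 = (-5 + 6 + 180)**2 = 181**2 = 32761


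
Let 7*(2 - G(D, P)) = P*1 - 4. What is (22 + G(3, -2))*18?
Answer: 3132/7 ≈ 447.43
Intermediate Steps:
G(D, P) = 18/7 - P/7 (G(D, P) = 2 - (P*1 - 4)/7 = 2 - (P - 4)/7 = 2 - (-4 + P)/7 = 2 + (4/7 - P/7) = 18/7 - P/7)
(22 + G(3, -2))*18 = (22 + (18/7 - 1/7*(-2)))*18 = (22 + (18/7 + 2/7))*18 = (22 + 20/7)*18 = (174/7)*18 = 3132/7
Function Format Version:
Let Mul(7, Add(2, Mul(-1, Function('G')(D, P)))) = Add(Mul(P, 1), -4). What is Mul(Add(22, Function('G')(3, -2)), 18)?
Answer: Rational(3132, 7) ≈ 447.43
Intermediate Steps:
Function('G')(D, P) = Add(Rational(18, 7), Mul(Rational(-1, 7), P)) (Function('G')(D, P) = Add(2, Mul(Rational(-1, 7), Add(Mul(P, 1), -4))) = Add(2, Mul(Rational(-1, 7), Add(P, -4))) = Add(2, Mul(Rational(-1, 7), Add(-4, P))) = Add(2, Add(Rational(4, 7), Mul(Rational(-1, 7), P))) = Add(Rational(18, 7), Mul(Rational(-1, 7), P)))
Mul(Add(22, Function('G')(3, -2)), 18) = Mul(Add(22, Add(Rational(18, 7), Mul(Rational(-1, 7), -2))), 18) = Mul(Add(22, Add(Rational(18, 7), Rational(2, 7))), 18) = Mul(Add(22, Rational(20, 7)), 18) = Mul(Rational(174, 7), 18) = Rational(3132, 7)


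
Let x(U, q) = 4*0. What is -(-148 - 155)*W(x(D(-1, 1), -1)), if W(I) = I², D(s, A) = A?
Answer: 0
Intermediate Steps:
x(U, q) = 0
-(-148 - 155)*W(x(D(-1, 1), -1)) = -(-148 - 155)*0² = -(-303)*0 = -1*0 = 0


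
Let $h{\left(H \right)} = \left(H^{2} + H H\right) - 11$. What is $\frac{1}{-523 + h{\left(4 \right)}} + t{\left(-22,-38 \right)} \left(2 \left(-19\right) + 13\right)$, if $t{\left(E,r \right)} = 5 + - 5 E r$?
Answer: $\frac{52396249}{502} \approx 1.0438 \cdot 10^{5}$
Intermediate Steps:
$t{\left(E,r \right)} = 5 - 5 E r$
$h{\left(H \right)} = -11 + 2 H^{2}$ ($h{\left(H \right)} = \left(H^{2} + H^{2}\right) - 11 = 2 H^{2} - 11 = -11 + 2 H^{2}$)
$\frac{1}{-523 + h{\left(4 \right)}} + t{\left(-22,-38 \right)} \left(2 \left(-19\right) + 13\right) = \frac{1}{-523 - \left(11 - 2 \cdot 4^{2}\right)} + \left(5 - \left(-110\right) \left(-38\right)\right) \left(2 \left(-19\right) + 13\right) = \frac{1}{-523 + \left(-11 + 2 \cdot 16\right)} + \left(5 - 4180\right) \left(-38 + 13\right) = \frac{1}{-523 + \left(-11 + 32\right)} - -104375 = \frac{1}{-523 + 21} + 104375 = \frac{1}{-502} + 104375 = - \frac{1}{502} + 104375 = \frac{52396249}{502}$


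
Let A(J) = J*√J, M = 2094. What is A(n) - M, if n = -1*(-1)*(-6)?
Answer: -2094 - 6*I*√6 ≈ -2094.0 - 14.697*I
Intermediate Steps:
n = -6 (n = 1*(-6) = -6)
A(J) = J^(3/2)
A(n) - M = (-6)^(3/2) - 1*2094 = -6*I*√6 - 2094 = -2094 - 6*I*√6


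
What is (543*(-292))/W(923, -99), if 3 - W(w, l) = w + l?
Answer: 158556/821 ≈ 193.13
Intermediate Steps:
W(w, l) = 3 - l - w (W(w, l) = 3 - (w + l) = 3 - (l + w) = 3 + (-l - w) = 3 - l - w)
(543*(-292))/W(923, -99) = (543*(-292))/(3 - 1*(-99) - 1*923) = -158556/(3 + 99 - 923) = -158556/(-821) = -158556*(-1/821) = 158556/821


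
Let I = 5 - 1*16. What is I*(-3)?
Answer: 33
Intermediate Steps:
I = -11 (I = 5 - 16 = -11)
I*(-3) = -11*(-3) = 33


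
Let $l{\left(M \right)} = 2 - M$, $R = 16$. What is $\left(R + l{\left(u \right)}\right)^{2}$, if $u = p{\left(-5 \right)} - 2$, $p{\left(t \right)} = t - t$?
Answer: $400$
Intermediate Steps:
$p{\left(t \right)} = 0$
$u = -2$ ($u = 0 - 2 = -2$)
$\left(R + l{\left(u \right)}\right)^{2} = \left(16 + \left(2 - -2\right)\right)^{2} = \left(16 + \left(2 + 2\right)\right)^{2} = \left(16 + 4\right)^{2} = 20^{2} = 400$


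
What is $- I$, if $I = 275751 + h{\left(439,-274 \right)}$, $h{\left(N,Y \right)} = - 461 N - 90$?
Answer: $-73282$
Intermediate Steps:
$h{\left(N,Y \right)} = -90 - 461 N$
$I = 73282$ ($I = 275751 - 202469 = 73282$)
$- I = \left(-1\right) 73282 = -73282$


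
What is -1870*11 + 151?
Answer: -20419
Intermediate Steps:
-1870*11 + 151 = -374*55 + 151 = -20570 + 151 = -20419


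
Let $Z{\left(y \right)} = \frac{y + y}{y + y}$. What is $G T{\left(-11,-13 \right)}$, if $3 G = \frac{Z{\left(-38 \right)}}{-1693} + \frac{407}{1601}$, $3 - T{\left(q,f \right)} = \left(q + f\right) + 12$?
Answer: $\frac{3437250}{2710493} \approx 1.2681$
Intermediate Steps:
$Z{\left(y \right)} = 1$ ($Z{\left(y \right)} = \frac{2 y}{2 y} = 2 y \frac{1}{2 y} = 1$)
$T{\left(q,f \right)} = -9 - f - q$ ($T{\left(q,f \right)} = 3 - \left(\left(q + f\right) + 12\right) = 3 - \left(\left(f + q\right) + 12\right) = 3 - \left(12 + f + q\right) = -9 - f - q$)
$G = \frac{229150}{2710493}$ ($G = \frac{1 \frac{1}{-1693} + \frac{407}{1601}}{3} = \frac{1 \left(- \frac{1}{1693}\right) + 407 \cdot \frac{1}{1601}}{3} = \frac{- \frac{1}{1693} + \frac{407}{1601}}{3} = \frac{1}{3} \cdot \frac{687450}{2710493} = \frac{229150}{2710493} \approx 0.084542$)
$G T{\left(-11,-13 \right)} = \frac{229150 \left(-9 - -13 - -11\right)}{2710493} = \frac{229150 \left(-9 + 13 + 11\right)}{2710493} = \frac{229150}{2710493} \cdot 15 = \frac{3437250}{2710493}$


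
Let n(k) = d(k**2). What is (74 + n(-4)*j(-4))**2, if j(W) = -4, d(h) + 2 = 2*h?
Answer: 2116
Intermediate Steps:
d(h) = -2 + 2*h
n(k) = -2 + 2*k**2
(74 + n(-4)*j(-4))**2 = (74 + (-2 + 2*(-4)**2)*(-4))**2 = (74 + (-2 + 2*16)*(-4))**2 = (74 + (-2 + 32)*(-4))**2 = (74 + 30*(-4))**2 = (74 - 120)**2 = (-46)**2 = 2116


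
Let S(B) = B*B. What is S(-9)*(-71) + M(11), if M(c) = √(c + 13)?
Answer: -5751 + 2*√6 ≈ -5746.1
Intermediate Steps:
S(B) = B²
M(c) = √(13 + c)
S(-9)*(-71) + M(11) = (-9)²*(-71) + √(13 + 11) = 81*(-71) + √24 = -5751 + 2*√6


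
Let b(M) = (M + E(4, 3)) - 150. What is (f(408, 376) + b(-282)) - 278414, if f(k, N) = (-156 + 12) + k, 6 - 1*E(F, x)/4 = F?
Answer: -278574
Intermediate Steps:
E(F, x) = 24 - 4*F
f(k, N) = -144 + k
b(M) = -142 + M (b(M) = (M + (24 - 4*4)) - 150 = (M + (24 - 16)) - 150 = (M + 8) - 150 = (8 + M) - 150 = -142 + M)
(f(408, 376) + b(-282)) - 278414 = ((-144 + 408) + (-142 - 282)) - 278414 = (264 - 424) - 278414 = -160 - 278414 = -278574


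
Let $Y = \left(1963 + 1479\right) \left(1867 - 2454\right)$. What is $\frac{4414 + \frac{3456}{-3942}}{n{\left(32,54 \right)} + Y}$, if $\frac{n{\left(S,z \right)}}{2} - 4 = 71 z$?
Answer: $- \frac{53693}{24488799} \approx -0.0021926$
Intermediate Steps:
$Y = -2020454$ ($Y = 3442 \left(-587\right) = -2020454$)
$n{\left(S,z \right)} = 8 + 142 z$ ($n{\left(S,z \right)} = 8 + 2 \cdot 71 z = 8 + 142 z$)
$\frac{4414 + \frac{3456}{-3942}}{n{\left(32,54 \right)} + Y} = \frac{4414 + \frac{3456}{-3942}}{\left(8 + 142 \cdot 54\right) - 2020454} = \frac{4414 + 3456 \left(- \frac{1}{3942}\right)}{\left(8 + 7668\right) - 2020454} = \frac{4414 - \frac{64}{73}}{7676 - 2020454} = \frac{322158}{73 \left(-2012778\right)} = \frac{322158}{73} \left(- \frac{1}{2012778}\right) = - \frac{53693}{24488799}$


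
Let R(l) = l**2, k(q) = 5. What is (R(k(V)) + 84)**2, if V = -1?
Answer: 11881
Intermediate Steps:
(R(k(V)) + 84)**2 = (5**2 + 84)**2 = (25 + 84)**2 = 109**2 = 11881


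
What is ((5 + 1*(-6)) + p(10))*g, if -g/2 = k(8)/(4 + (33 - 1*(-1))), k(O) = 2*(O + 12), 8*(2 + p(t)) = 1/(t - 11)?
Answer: 125/19 ≈ 6.5789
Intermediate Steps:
p(t) = -2 + 1/(8*(-11 + t)) (p(t) = -2 + 1/(8*(t - 11)) = -2 + 1/(8*(-11 + t)))
k(O) = 24 + 2*O (k(O) = 2*(12 + O) = 24 + 2*O)
g = -40/19 (g = -2*(24 + 2*8)/(4 + (33 - 1*(-1))) = -2*(24 + 16)/(4 + (33 + 1)) = -80/(4 + 34) = -80/38 = -2*20/19 = -40/19 ≈ -2.1053)
((5 + 1*(-6)) + p(10))*g = ((5 + 1*(-6)) + (177 - 16*10)/(8*(-11 + 10)))*(-40/19) = ((5 - 6) + (⅛)*(177 - 160)/(-1))*(-40/19) = (-1 + (⅛)*(-1)*17)*(-40/19) = (-1 - 17/8)*(-40/19) = -25/8*(-40/19) = 125/19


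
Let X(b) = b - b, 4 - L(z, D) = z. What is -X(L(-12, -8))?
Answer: 0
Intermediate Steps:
L(z, D) = 4 - z
X(b) = 0
-X(L(-12, -8)) = -1*0 = 0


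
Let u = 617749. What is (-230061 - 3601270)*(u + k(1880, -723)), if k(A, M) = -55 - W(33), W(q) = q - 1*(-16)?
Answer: -2366402435495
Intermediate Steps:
W(q) = 16 + q (W(q) = q + 16 = 16 + q)
k(A, M) = -104 (k(A, M) = -55 - (16 + 33) = -55 - 1*49 = -55 - 49 = -104)
(-230061 - 3601270)*(u + k(1880, -723)) = (-230061 - 3601270)*(617749 - 104) = -3831331*617645 = -2366402435495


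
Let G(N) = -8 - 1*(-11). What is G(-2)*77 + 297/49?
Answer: 11616/49 ≈ 237.06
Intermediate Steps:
G(N) = 3 (G(N) = -8 + 11 = 3)
G(-2)*77 + 297/49 = 3*77 + 297/49 = 231 + 297*(1/49) = 231 + 297/49 = 11616/49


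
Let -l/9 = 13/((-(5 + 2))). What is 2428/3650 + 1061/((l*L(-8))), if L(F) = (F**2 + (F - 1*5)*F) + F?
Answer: 7256071/6832800 ≈ 1.0619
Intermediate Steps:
L(F) = F + F**2 + F*(-5 + F) (L(F) = (F**2 + (F - 5)*F) + F = (F**2 + (-5 + F)*F) + F = (F**2 + F*(-5 + F)) + F = F + F**2 + F*(-5 + F))
l = 117/7 (l = -117/((-(5 + 2))) = -117/((-1*7)) = -117/(-7) = -117*(-1)/7 = -9*(-13/7) = 117/7 ≈ 16.714)
2428/3650 + 1061/((l*L(-8))) = 2428/3650 + 1061/((117*(2*(-8)*(-2 - 8))/7)) = 2428*(1/3650) + 1061/((117*(2*(-8)*(-10))/7)) = 1214/1825 + 1061/(((117/7)*160)) = 1214/1825 + 1061/(18720/7) = 1214/1825 + 1061*(7/18720) = 1214/1825 + 7427/18720 = 7256071/6832800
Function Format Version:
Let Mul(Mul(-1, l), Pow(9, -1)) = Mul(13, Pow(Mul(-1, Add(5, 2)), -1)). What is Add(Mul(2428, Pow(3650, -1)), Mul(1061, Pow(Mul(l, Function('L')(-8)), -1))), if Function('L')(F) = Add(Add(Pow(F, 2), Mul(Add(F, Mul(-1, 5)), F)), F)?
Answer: Rational(7256071, 6832800) ≈ 1.0619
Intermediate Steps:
Function('L')(F) = Add(F, Pow(F, 2), Mul(F, Add(-5, F))) (Function('L')(F) = Add(Add(Pow(F, 2), Mul(Add(F, -5), F)), F) = Add(Add(Pow(F, 2), Mul(Add(-5, F), F)), F) = Add(Add(Pow(F, 2), Mul(F, Add(-5, F))), F) = Add(F, Pow(F, 2), Mul(F, Add(-5, F))))
l = Rational(117, 7) (l = Mul(-9, Mul(13, Pow(Mul(-1, Add(5, 2)), -1))) = Mul(-9, Mul(13, Pow(Mul(-1, 7), -1))) = Mul(-9, Mul(13, Pow(-7, -1))) = Mul(-9, Mul(13, Rational(-1, 7))) = Mul(-9, Rational(-13, 7)) = Rational(117, 7) ≈ 16.714)
Add(Mul(2428, Pow(3650, -1)), Mul(1061, Pow(Mul(l, Function('L')(-8)), -1))) = Add(Mul(2428, Pow(3650, -1)), Mul(1061, Pow(Mul(Rational(117, 7), Mul(2, -8, Add(-2, -8))), -1))) = Add(Mul(2428, Rational(1, 3650)), Mul(1061, Pow(Mul(Rational(117, 7), Mul(2, -8, -10)), -1))) = Add(Rational(1214, 1825), Mul(1061, Pow(Mul(Rational(117, 7), 160), -1))) = Add(Rational(1214, 1825), Mul(1061, Pow(Rational(18720, 7), -1))) = Add(Rational(1214, 1825), Mul(1061, Rational(7, 18720))) = Add(Rational(1214, 1825), Rational(7427, 18720)) = Rational(7256071, 6832800)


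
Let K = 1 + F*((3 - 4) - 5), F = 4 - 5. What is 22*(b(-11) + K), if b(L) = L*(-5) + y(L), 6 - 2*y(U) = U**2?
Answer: 99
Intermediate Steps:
y(U) = 3 - U**2/2
F = -1
b(L) = 3 - 5*L - L**2/2 (b(L) = L*(-5) + (3 - L**2/2) = -5*L + (3 - L**2/2) = 3 - 5*L - L**2/2)
K = 7 (K = 1 - ((3 - 4) - 5) = 1 - (-1 - 5) = 1 - 1*(-6) = 1 + 6 = 7)
22*(b(-11) + K) = 22*((3 - 5*(-11) - 1/2*(-11)**2) + 7) = 22*((3 + 55 - 1/2*121) + 7) = 22*((3 + 55 - 121/2) + 7) = 22*(-5/2 + 7) = 22*(9/2) = 99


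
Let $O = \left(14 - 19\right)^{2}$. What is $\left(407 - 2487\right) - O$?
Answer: $-2105$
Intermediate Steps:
$O = 25$ ($O = \left(-5\right)^{2} = 25$)
$\left(407 - 2487\right) - O = \left(407 - 2487\right) - 25 = -2080 - 25 = -2105$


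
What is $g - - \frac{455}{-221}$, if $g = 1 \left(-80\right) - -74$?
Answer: $- \frac{137}{17} \approx -8.0588$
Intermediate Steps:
$g = -6$ ($g = -80 + 74 = -6$)
$g - - \frac{455}{-221} = -6 - - \frac{455}{-221} = -6 - \left(-455\right) \left(- \frac{1}{221}\right) = -6 - \frac{35}{17} = - \frac{137}{17}$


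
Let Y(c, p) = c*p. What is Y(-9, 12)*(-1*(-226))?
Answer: -24408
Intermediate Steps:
Y(-9, 12)*(-1*(-226)) = (-9*12)*(-1*(-226)) = -108*226 = -24408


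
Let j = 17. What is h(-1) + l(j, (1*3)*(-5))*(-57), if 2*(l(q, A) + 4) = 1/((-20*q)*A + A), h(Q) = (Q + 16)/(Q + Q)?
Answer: 373738/1695 ≈ 220.49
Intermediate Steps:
h(Q) = (16 + Q)/(2*Q) (h(Q) = (16 + Q)/((2*Q)) = (16 + Q)*(1/(2*Q)) = (16 + Q)/(2*Q))
l(q, A) = -4 + 1/(2*(A - 20*A*q)) (l(q, A) = -4 + 1/(2*((-20*q)*A + A)) = -4 + 1/(2*(-20*A*q + A)) = -4 + 1/(2*(A - 20*A*q)))
h(-1) + l(j, (1*3)*(-5))*(-57) = (1/2)*(16 - 1)/(-1) + ((-1 + 8*((1*3)*(-5)) - 160*(1*3)*(-5)*17)/(2*(((1*3)*(-5)))*(-1 + 20*17)))*(-57) = (1/2)*(-1)*15 + ((-1 + 8*(3*(-5)) - 160*3*(-5)*17)/(2*((3*(-5)))*(-1 + 340)))*(-57) = -15/2 + ((1/2)*(-1 + 8*(-15) - 160*(-15)*17)/(-15*339))*(-57) = -15/2 + ((1/2)*(-1/15)*(1/339)*(-1 - 120 + 40800))*(-57) = -15/2 + ((1/2)*(-1/15)*(1/339)*40679)*(-57) = -15/2 - 40679/10170*(-57) = -15/2 + 772901/3390 = 373738/1695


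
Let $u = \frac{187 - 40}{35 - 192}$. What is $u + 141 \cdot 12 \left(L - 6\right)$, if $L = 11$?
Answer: $\frac{1328073}{157} \approx 8459.1$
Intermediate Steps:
$u = - \frac{147}{157}$ ($u = \frac{147}{-157} = 147 \left(- \frac{1}{157}\right) = - \frac{147}{157} \approx -0.93631$)
$u + 141 \cdot 12 \left(L - 6\right) = - \frac{147}{157} + 141 \cdot 12 \left(11 - 6\right) = - \frac{147}{157} + 141 \cdot 12 \cdot 5 = - \frac{147}{157} + 141 \cdot 60 = - \frac{147}{157} + 8460 = \frac{1328073}{157}$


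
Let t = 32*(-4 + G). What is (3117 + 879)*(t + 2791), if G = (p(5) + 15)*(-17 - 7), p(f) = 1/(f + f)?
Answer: -178497324/5 ≈ -3.5699e+7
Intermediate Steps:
p(f) = 1/(2*f)
G = -1812/5 (G = ((1/2)/5 + 15)*(-17 - 7) = ((1/2)*(1/5) + 15)*(-24) = (1/10 + 15)*(-24) = (151/10)*(-24) = -1812/5 ≈ -362.40)
t = -58624/5 (t = 32*(-4 - 1812/5) = 32*(-1832/5) = -58624/5 ≈ -11725.)
(3117 + 879)*(t + 2791) = (3117 + 879)*(-58624/5 + 2791) = 3996*(-44669/5) = -178497324/5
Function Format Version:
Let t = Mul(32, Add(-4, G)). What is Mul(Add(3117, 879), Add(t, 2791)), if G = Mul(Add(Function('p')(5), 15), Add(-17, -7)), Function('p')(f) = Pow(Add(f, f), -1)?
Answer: Rational(-178497324, 5) ≈ -3.5699e+7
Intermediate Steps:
Function('p')(f) = Mul(Rational(1, 2), Pow(f, -1)) (Function('p')(f) = Pow(Mul(2, f), -1) = Mul(Rational(1, 2), Pow(f, -1)))
G = Rational(-1812, 5) (G = Mul(Add(Mul(Rational(1, 2), Pow(5, -1)), 15), Add(-17, -7)) = Mul(Add(Mul(Rational(1, 2), Rational(1, 5)), 15), -24) = Mul(Add(Rational(1, 10), 15), -24) = Mul(Rational(151, 10), -24) = Rational(-1812, 5) ≈ -362.40)
t = Rational(-58624, 5) (t = Mul(32, Add(-4, Rational(-1812, 5))) = Mul(32, Rational(-1832, 5)) = Rational(-58624, 5) ≈ -11725.)
Mul(Add(3117, 879), Add(t, 2791)) = Mul(Add(3117, 879), Add(Rational(-58624, 5), 2791)) = Mul(3996, Rational(-44669, 5)) = Rational(-178497324, 5)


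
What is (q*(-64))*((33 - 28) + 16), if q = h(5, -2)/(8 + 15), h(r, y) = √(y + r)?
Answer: -1344*√3/23 ≈ -101.21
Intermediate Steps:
h(r, y) = √(r + y)
q = √3/23 (q = √(5 - 2)/(8 + 15) = √3/23 ≈ 0.075307)
(q*(-64))*((33 - 28) + 16) = ((√3/23)*(-64))*((33 - 28) + 16) = (-64*√3/23)*(5 + 16) = -64*√3/23*21 = -1344*√3/23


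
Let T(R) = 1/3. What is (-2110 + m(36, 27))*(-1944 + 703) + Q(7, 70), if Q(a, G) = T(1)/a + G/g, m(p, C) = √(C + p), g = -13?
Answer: 714851773/273 - 3723*√7 ≈ 2.6087e+6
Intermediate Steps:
T(R) = ⅓
Q(a, G) = -G/13 + 1/(3*a) (Q(a, G) = 1/(3*a) + G/(-13) = 1/(3*a) + G*(-1/13) = 1/(3*a) - G/13 = -G/13 + 1/(3*a))
(-2110 + m(36, 27))*(-1944 + 703) + Q(7, 70) = (-2110 + √(27 + 36))*(-1944 + 703) + (-1/13*70 + (⅓)/7) = (-2110 + √63)*(-1241) + (-70/13 + (⅓)*(⅐)) = (-2110 + 3*√7)*(-1241) + (-70/13 + 1/21) = (2618510 - 3723*√7) - 1457/273 = 714851773/273 - 3723*√7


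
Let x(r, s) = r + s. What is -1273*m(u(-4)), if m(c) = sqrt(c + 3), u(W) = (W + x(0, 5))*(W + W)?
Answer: -1273*I*sqrt(5) ≈ -2846.5*I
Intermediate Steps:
u(W) = 2*W*(5 + W) (u(W) = (W + (0 + 5))*(W + W) = (W + 5)*(2*W) = (5 + W)*(2*W) = 2*W*(5 + W))
m(c) = sqrt(3 + c)
-1273*m(u(-4)) = -1273*sqrt(3 + 2*(-4)*(5 - 4)) = -1273*sqrt(3 + 2*(-4)*1) = -1273*sqrt(3 - 8) = -1273*I*sqrt(5)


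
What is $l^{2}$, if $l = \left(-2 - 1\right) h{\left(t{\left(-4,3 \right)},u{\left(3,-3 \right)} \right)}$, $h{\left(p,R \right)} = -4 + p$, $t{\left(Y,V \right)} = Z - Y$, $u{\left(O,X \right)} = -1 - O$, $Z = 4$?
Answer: $144$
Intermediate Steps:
$t{\left(Y,V \right)} = 4 - Y$
$l = -12$ ($l = \left(-2 - 1\right) \left(-4 + \left(4 - -4\right)\right) = - 3 \left(-4 + \left(4 + 4\right)\right) = - 3 \left(-4 + 8\right) = \left(-3\right) 4 = -12$)
$l^{2} = \left(-12\right)^{2} = 144$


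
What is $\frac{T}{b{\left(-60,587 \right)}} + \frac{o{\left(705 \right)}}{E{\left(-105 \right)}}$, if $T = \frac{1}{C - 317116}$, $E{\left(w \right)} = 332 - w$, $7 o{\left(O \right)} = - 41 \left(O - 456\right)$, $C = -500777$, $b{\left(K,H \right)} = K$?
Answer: $- \frac{26368009219}{7900846380} \approx -3.3374$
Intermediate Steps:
$o{\left(O \right)} = \frac{18696}{7} - \frac{41 O}{7}$ ($o{\left(O \right)} = \frac{\left(-41\right) \left(O - 456\right)}{7} = \frac{\left(-41\right) \left(-456 + O\right)}{7} = \frac{18696 - 41 O}{7} = \frac{18696}{7} - \frac{41 O}{7}$)
$T = - \frac{1}{817893}$ ($T = \frac{1}{-500777 - 317116} = \frac{1}{-817893} = - \frac{1}{817893} \approx -1.2227 \cdot 10^{-6}$)
$\frac{T}{b{\left(-60,587 \right)}} + \frac{o{\left(705 \right)}}{E{\left(-105 \right)}} = - \frac{1}{817893 \left(-60\right)} + \frac{\frac{18696}{7} - \frac{28905}{7}}{332 - -105} = \left(- \frac{1}{817893}\right) \left(- \frac{1}{60}\right) + \frac{\frac{18696}{7} - \frac{28905}{7}}{332 + 105} = \frac{1}{49073580} - \frac{10209}{7 \cdot 437} = \frac{1}{49073580} - \frac{10209}{3059} = - \frac{26368009219}{7900846380}$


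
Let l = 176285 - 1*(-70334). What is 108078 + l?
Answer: 354697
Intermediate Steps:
l = 246619 (l = 176285 + 70334 = 246619)
108078 + l = 108078 + 246619 = 354697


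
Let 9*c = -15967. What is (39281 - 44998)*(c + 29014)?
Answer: -1401574003/9 ≈ -1.5573e+8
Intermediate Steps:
c = -15967/9 (c = (1/9)*(-15967) = -15967/9 ≈ -1774.1)
(39281 - 44998)*(c + 29014) = (39281 - 44998)*(-15967/9 + 29014) = -5717*245159/9 = -1401574003/9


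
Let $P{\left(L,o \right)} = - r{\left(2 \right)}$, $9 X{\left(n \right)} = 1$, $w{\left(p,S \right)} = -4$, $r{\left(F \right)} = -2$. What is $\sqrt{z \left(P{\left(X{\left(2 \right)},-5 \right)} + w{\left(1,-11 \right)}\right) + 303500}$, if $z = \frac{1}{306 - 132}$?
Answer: $\frac{11 \sqrt{18985053}}{87} \approx 550.91$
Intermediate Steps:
$X{\left(n \right)} = \frac{1}{9}$ ($X{\left(n \right)} = \frac{1}{9} \cdot 1 = \frac{1}{9}$)
$z = \frac{1}{174}$ ($z = \frac{1}{306 - 132} = \frac{1}{174} \approx 0.0057471$)
$P{\left(L,o \right)} = 2$ ($P{\left(L,o \right)} = \left(-1\right) \left(-2\right) = 2$)
$\sqrt{z \left(P{\left(X{\left(2 \right)},-5 \right)} + w{\left(1,-11 \right)}\right) + 303500} = \sqrt{\frac{2 - 4}{174} + 303500} = \sqrt{\frac{1}{174} \left(-2\right) + 303500} = \sqrt{- \frac{1}{87} + 303500} = \sqrt{\frac{26404499}{87}} = \frac{11 \sqrt{18985053}}{87}$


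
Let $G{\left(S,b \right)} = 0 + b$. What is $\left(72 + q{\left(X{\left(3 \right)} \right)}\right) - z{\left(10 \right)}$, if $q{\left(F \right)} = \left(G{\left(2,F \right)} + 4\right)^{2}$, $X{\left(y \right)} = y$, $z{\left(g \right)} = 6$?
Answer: $115$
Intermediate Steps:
$G{\left(S,b \right)} = b$
$q{\left(F \right)} = \left(4 + F\right)^{2}$ ($q{\left(F \right)} = \left(F + 4\right)^{2} = \left(4 + F\right)^{2}$)
$\left(72 + q{\left(X{\left(3 \right)} \right)}\right) - z{\left(10 \right)} = \left(72 + \left(4 + 3\right)^{2}\right) - 6 = \left(72 + 7^{2}\right) - 6 = \left(72 + 49\right) - 6 = 121 - 6 = 115$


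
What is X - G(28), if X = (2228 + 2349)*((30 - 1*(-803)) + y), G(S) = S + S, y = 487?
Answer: 6041584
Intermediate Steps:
G(S) = 2*S
X = 6041640 (X = (2228 + 2349)*((30 - 1*(-803)) + 487) = 4577*((30 + 803) + 487) = 4577*(833 + 487) = 4577*1320 = 6041640)
X - G(28) = 6041640 - 2*28 = 6041640 - 1*56 = 6041640 - 56 = 6041584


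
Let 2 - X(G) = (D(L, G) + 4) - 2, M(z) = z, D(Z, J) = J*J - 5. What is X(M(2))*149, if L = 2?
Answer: 149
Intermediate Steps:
D(Z, J) = -5 + J² (D(Z, J) = J² - 5 = -5 + J²)
X(G) = 5 - G² (X(G) = 2 - (((-5 + G²) + 4) - 2) = 2 - ((-1 + G²) - 2) = 2 - (-3 + G²) = 2 + (3 - G²) = 5 - G²)
X(M(2))*149 = (5 - 1*2²)*149 = (5 - 1*4)*149 = (5 - 4)*149 = 1*149 = 149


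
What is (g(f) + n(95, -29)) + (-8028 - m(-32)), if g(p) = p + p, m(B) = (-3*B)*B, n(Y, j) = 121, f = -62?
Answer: -4959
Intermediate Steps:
m(B) = -3*B²
g(p) = 2*p
(g(f) + n(95, -29)) + (-8028 - m(-32)) = (2*(-62) + 121) + (-8028 - (-3)*(-32)²) = (-124 + 121) + (-8028 - (-3)*1024) = -3 + (-8028 - 1*(-3072)) = -3 + (-8028 + 3072) = -3 - 4956 = -4959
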